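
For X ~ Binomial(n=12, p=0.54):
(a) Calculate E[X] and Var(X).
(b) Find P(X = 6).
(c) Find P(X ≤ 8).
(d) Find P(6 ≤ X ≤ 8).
(a) E[X] = 6.4800, Var(X) = 2.9808
(b) P(X = 6) = 0.217061
(c) P(X ≤ 8) = 0.880050
(d) P(6 ≤ X ≤ 8) = 0.595716

We have X ~ Binomial(n=12, p=0.54).

(a) Moments:
E[X] = 6.4800
Var(X) = 2.9808
σ = √Var(X) = 1.7265

(b) Point probability using PMF:
P(X = 6) = 0.217061

(c) Cumulative probability using CDF:
P(X ≤ 8) = F(8) = 0.880050

(d) Range probability:
P(6 ≤ X ≤ 8) = P(X ≤ 8) - P(X ≤ 5)
                   = F(8) - F(5)
                   = 0.880050 - 0.284334
                   = 0.595716

This means approximately 59.6% of outcomes fall in the interval [6, 8].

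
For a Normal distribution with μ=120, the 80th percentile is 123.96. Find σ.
σ = 4.7052

For X ~ Normal(μ, σ), the p-th percentile satisfies x = μ + z_p × σ,
where z_p = Φ⁻¹(p) is the standard normal quantile.

Step 1: z_{0.8} = Φ⁻¹(0.8) = 0.8416

Step 2: Solve for σ:
123.96 = 120 + 0.8416 × σ
σ = (123.96 - 120) / 0.8416
σ = 3.96 / 0.8416
σ = 4.7052

Verification: μ + z × σ = 120 + 0.8416 × 4.7052 = 123.96 ✓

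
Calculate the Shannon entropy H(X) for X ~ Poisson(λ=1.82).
1.6510 nats

We have X ~ Poisson(λ=1.82).

The Shannon entropy measures the uncertainty or information content of the distribution.

For a Poisson distribution with λ=1.82:
H(X) = 1.6510 nats

(In bits, this would be 2.3818 bits.)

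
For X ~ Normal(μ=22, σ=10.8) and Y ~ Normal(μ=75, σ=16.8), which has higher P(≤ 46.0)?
X has higher probability (P(X ≤ 46.0) = 0.9869 > P(Y ≤ 46.0) = 0.0422)

Compute P(≤ 46.0) for each distribution:

X ~ Normal(μ=22, σ=10.8):
P(X ≤ 46.0) = 0.9869

Y ~ Normal(μ=75, σ=16.8):
P(Y ≤ 46.0) = 0.0422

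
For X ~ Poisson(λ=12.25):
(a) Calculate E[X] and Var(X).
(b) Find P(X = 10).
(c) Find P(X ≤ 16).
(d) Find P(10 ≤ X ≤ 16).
(a) E[X] = 12.2500, Var(X) = 12.2500
(b) P(X = 10) = 0.100344
(c) P(X ≤ 16) = 0.884571
(d) P(10 ≤ X ≤ 16) = 0.663338

We have X ~ Poisson(λ=12.25).

(a) Moments:
E[X] = 12.2500
Var(X) = 12.2500
σ = √Var(X) = 3.5000

(b) Point probability using PMF:
P(X = 10) = 0.100344

(c) Cumulative probability using CDF:
P(X ≤ 16) = F(16) = 0.884571

(d) Range probability:
P(10 ≤ X ≤ 16) = P(X ≤ 16) - P(X ≤ 9)
                   = F(16) - F(9)
                   = 0.884571 - 0.221233
                   = 0.663338

This means approximately 66.3% of outcomes fall in the interval [10, 16].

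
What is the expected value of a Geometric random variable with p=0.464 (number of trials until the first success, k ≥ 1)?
2.1552

We have X ~ Geometric(p=0.464) (number of trials until the first success, k ≥ 1).

For a Geometric distribution with p=0.464 (number of trials until the first success, k ≥ 1):
E[X] = 2.1552

This is the expected (average) value of X.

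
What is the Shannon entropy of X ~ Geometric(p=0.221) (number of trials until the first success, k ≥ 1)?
2.3899 nats

We have X ~ Geometric(p=0.221) (number of trials until the first success, k ≥ 1).

The Shannon entropy measures the uncertainty or information content of the distribution.

For a Geometric distribution with p=0.221 (number of trials until the first success, k ≥ 1):
H(X) = 2.3899 nats

(In bits, this would be 3.4479 bits.)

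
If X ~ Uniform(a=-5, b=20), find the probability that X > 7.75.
0.490000

We have X ~ Uniform(a=-5, b=20).

P(X > 7.75) = 1 - P(X ≤ 7.75)
                = 1 - F(7.75)
                = 1 - 0.510000
                = 0.490000

So there's approximately a 49.0% chance that X exceeds 7.75.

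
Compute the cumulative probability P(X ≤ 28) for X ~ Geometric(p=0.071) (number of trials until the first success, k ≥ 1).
0.872814

We have X ~ Geometric(p=0.071) (number of trials until the first success, k ≥ 1).

The CDF gives us P(X ≤ k).

Using the CDF:
P(X ≤ 28) = 0.872814

This means there's approximately a 87.3% chance that X is at most 28.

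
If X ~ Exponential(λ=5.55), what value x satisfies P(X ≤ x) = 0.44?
0.1045

We have X ~ Exponential(λ=5.55).

We want to find x such that P(X ≤ x) = 0.44.

This is the 44th percentile, which means 44% of values fall below this point.

Using the inverse CDF (quantile function):
x = F⁻¹(0.44) = 0.1045

Verification: P(X ≤ 0.1045) = 0.44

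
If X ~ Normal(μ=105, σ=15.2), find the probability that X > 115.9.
0.236655

We have X ~ Normal(μ=105, σ=15.2).

P(X > 115.9) = 1 - P(X ≤ 115.9)
                = 1 - F(115.9)
                = 1 - 0.763345
                = 0.236655

So there's approximately a 23.7% chance that X exceeds 115.9.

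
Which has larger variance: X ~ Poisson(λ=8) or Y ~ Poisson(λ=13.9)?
Y has larger variance (13.9000 > 8.0000)

Compute the variance for each distribution:

X ~ Poisson(λ=8):
Var(X) = 8.0000

Y ~ Poisson(λ=13.9):
Var(Y) = 13.9000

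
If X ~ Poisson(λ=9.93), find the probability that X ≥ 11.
0.408203

We have X ~ Poisson(λ=9.93).

For discrete distributions, P(X ≥ 11) = 1 - P(X ≤ 10).

P(X ≤ 10) = 0.591797
P(X ≥ 11) = 1 - 0.591797 = 0.408203

So there's approximately a 40.8% chance that X is at least 11.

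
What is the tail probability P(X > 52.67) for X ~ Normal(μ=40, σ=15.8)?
0.211306

We have X ~ Normal(μ=40, σ=15.8).

P(X > 52.67) = 1 - P(X ≤ 52.67)
                = 1 - F(52.67)
                = 1 - 0.788694
                = 0.211306

So there's approximately a 21.1% chance that X exceeds 52.67.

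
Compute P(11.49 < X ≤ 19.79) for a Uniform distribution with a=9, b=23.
0.592857

We have X ~ Uniform(a=9, b=23).

To find P(11.49 < X ≤ 19.79), we use:
P(11.49 < X ≤ 19.79) = P(X ≤ 19.79) - P(X ≤ 11.49)
                 = F(19.79) - F(11.49)
                 = 0.770714 - 0.177857
                 = 0.592857

So there's approximately a 59.3% chance that X falls in this range.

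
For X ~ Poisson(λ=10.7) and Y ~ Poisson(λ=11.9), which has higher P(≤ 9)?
X has higher probability (P(X ≤ 9) = 0.3739 > P(Y ≤ 9) = 0.2512)

Compute P(≤ 9) for each distribution:

X ~ Poisson(λ=10.7):
P(X ≤ 9) = 0.3739

Y ~ Poisson(λ=11.9):
P(Y ≤ 9) = 0.2512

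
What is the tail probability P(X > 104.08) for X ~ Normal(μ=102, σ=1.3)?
0.054799

We have X ~ Normal(μ=102, σ=1.3).

P(X > 104.08) = 1 - P(X ≤ 104.08)
                = 1 - F(104.08)
                = 1 - 0.945201
                = 0.054799

So there's approximately a 5.5% chance that X exceeds 104.08.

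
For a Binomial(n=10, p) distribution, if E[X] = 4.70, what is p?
p = 0.47

For a Binomial(n, p) distribution:
E[X] = n × p

Given n = 10 and E[X] = 4.70:
4.70 = 10 × p
p = 4.70 / 10 = 0.47

Verification: Binomial(10, 0.47) has E[X] = 4.70 ✓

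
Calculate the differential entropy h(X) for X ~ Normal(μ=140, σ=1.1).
1.5142 nats

We have X ~ Normal(μ=140, σ=1.1).

The differential entropy measures the uncertainty or information content of the distribution.

For a Normal distribution with μ=140, σ=1.1:
h(X) = 1.5142 nats

(In bits, this would be 2.1846 bits.)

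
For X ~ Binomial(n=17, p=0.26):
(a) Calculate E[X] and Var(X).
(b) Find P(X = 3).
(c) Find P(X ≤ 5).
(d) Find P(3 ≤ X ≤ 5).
(a) E[X] = 4.4200, Var(X) = 3.2708
(b) P(X = 3) = 0.176471
(c) P(X ≤ 5) = 0.733899
(d) P(3 ≤ X ≤ 5) = 0.591725

We have X ~ Binomial(n=17, p=0.26).

(a) Moments:
E[X] = 4.4200
Var(X) = 3.2708
σ = √Var(X) = 1.8085

(b) Point probability using PMF:
P(X = 3) = 0.176471

(c) Cumulative probability using CDF:
P(X ≤ 5) = F(5) = 0.733899

(d) Range probability:
P(3 ≤ X ≤ 5) = P(X ≤ 5) - P(X ≤ 2)
                   = F(5) - F(2)
                   = 0.733899 - 0.142174
                   = 0.591725

This means approximately 59.2% of outcomes fall in the interval [3, 5].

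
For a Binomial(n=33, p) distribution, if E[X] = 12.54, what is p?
p = 0.38

For a Binomial(n, p) distribution:
E[X] = n × p

Given n = 33 and E[X] = 12.54:
12.54 = 33 × p
p = 12.54 / 33 = 0.38

Verification: Binomial(33, 0.38) has E[X] = 12.54 ✓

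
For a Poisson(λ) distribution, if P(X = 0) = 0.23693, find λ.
λ = 1.4400

For a Poisson(λ) distribution, the PMF at 0 is:
P(X = 0) = λ^0 e^(-λ) / 0! = e^(-λ)

Given P(X = 0) = 0.23693:
e^(-λ) = 0.23693
-λ = ln(0.23693)
λ = -ln(0.23693) = 1.4400

Verification: e^(-1.4400) = 0.23693 ✓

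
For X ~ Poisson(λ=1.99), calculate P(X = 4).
0.089321

We have X ~ Poisson(λ=1.99).

For a Poisson distribution, the PMF gives us the probability of each outcome.

Using the PMF formula:
P(X = 4) = 0.089321

Rounded to 4 decimal places: 0.0893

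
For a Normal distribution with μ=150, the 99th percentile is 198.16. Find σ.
σ = 20.7020

For X ~ Normal(μ, σ), the p-th percentile satisfies x = μ + z_p × σ,
where z_p = Φ⁻¹(p) is the standard normal quantile.

Step 1: z_{0.99} = Φ⁻¹(0.99) = 2.3263

Step 2: Solve for σ:
198.16 = 150 + 2.3263 × σ
σ = (198.16 - 150) / 2.3263
σ = 48.16 / 2.3263
σ = 20.7020

Verification: μ + z × σ = 150 + 2.3263 × 20.7020 = 198.16 ✓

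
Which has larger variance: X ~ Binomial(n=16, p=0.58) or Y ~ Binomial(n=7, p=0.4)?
X has larger variance (3.8976 > 1.6800)

Compute the variance for each distribution:

X ~ Binomial(n=16, p=0.58):
Var(X) = 3.8976

Y ~ Binomial(n=7, p=0.4):
Var(Y) = 1.6800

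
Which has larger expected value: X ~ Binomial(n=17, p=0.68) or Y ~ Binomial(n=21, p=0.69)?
Y has larger mean (14.4900 > 11.5600)

Compute the expected value for each distribution:

X ~ Binomial(n=17, p=0.68):
E[X] = 11.5600

Y ~ Binomial(n=21, p=0.69):
E[Y] = 14.4900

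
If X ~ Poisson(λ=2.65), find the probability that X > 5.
0.052799

We have X ~ Poisson(λ=2.65).

P(X > 5) = 1 - P(X ≤ 5)
                = 1 - F(5)
                = 1 - 0.947201
                = 0.052799

So there's approximately a 5.3% chance that X exceeds 5.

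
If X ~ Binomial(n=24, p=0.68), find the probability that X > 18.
0.170682

We have X ~ Binomial(n=24, p=0.68).

P(X > 18) = 1 - P(X ≤ 18)
                = 1 - F(18)
                = 1 - 0.829318
                = 0.170682

So there's approximately a 17.1% chance that X exceeds 18.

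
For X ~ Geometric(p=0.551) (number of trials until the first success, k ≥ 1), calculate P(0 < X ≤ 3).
0.909481

We have X ~ Geometric(p=0.551) (number of trials until the first success, k ≥ 1).

To find P(0 < X ≤ 3), we use:
P(0 < X ≤ 3) = P(X ≤ 3) - P(X ≤ 0)
                 = F(3) - F(0)
                 = 0.909481 - 0.000000
                 = 0.909481

So there's approximately a 90.9% chance that X falls in this range.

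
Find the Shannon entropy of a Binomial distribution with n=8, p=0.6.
1.7403 nats

We have X ~ Binomial(n=8, p=0.6).

The Shannon entropy measures the uncertainty or information content of the distribution.

For a Binomial distribution with n=8, p=0.6:
H(X) = 1.7403 nats

(In bits, this would be 2.5107 bits.)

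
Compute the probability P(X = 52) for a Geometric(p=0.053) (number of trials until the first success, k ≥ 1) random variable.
0.003297

We have X ~ Geometric(p=0.053) (number of trials until the first success, k ≥ 1).

For a Geometric distribution, the PMF gives us the probability of each outcome.

Using the PMF formula:
P(X = 52) = 0.003297

Rounded to 4 decimal places: 0.0033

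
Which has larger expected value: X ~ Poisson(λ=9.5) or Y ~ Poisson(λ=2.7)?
X has larger mean (9.5000 > 2.7000)

Compute the expected value for each distribution:

X ~ Poisson(λ=9.5):
E[X] = 9.5000

Y ~ Poisson(λ=2.7):
E[Y] = 2.7000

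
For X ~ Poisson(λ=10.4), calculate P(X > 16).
0.036808

We have X ~ Poisson(λ=10.4).

P(X > 16) = 1 - P(X ≤ 16)
                = 1 - F(16)
                = 1 - 0.963192
                = 0.036808

So there's approximately a 3.7% chance that X exceeds 16.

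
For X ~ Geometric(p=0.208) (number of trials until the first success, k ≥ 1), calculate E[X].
4.8077

We have X ~ Geometric(p=0.208) (number of trials until the first success, k ≥ 1).

For a Geometric distribution with p=0.208 (number of trials until the first success, k ≥ 1):
E[X] = 4.8077

This is the expected (average) value of X.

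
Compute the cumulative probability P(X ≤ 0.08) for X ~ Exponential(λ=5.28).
0.344528

We have X ~ Exponential(λ=5.28).

The CDF gives us P(X ≤ k).

Using the CDF:
P(X ≤ 0.08) = 0.344528

This means there's approximately a 34.5% chance that X is at most 0.08.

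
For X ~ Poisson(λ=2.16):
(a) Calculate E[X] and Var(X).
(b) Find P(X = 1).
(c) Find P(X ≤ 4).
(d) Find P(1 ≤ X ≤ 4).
(a) E[X] = 2.1600, Var(X) = 2.1600
(b) P(X = 1) = 0.249102
(c) P(X ≤ 4) = 0.931759
(d) P(1 ≤ X ≤ 4) = 0.816434

We have X ~ Poisson(λ=2.16).

(a) Moments:
E[X] = 2.1600
Var(X) = 2.1600
σ = √Var(X) = 1.4697

(b) Point probability using PMF:
P(X = 1) = 0.249102

(c) Cumulative probability using CDF:
P(X ≤ 4) = F(4) = 0.931759

(d) Range probability:
P(1 ≤ X ≤ 4) = P(X ≤ 4) - P(X ≤ 0)
                   = F(4) - F(0)
                   = 0.931759 - 0.115325
                   = 0.816434

This means approximately 81.6% of outcomes fall in the interval [1, 4].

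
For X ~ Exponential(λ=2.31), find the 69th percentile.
0.5070

We have X ~ Exponential(λ=2.31).

We want to find x such that P(X ≤ x) = 0.69.

This is the 69th percentile, which means 69% of values fall below this point.

Using the inverse CDF (quantile function):
x = F⁻¹(0.69) = 0.5070

Verification: P(X ≤ 0.5070) = 0.69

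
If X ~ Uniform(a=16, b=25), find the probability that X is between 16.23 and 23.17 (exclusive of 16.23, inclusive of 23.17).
0.771111

We have X ~ Uniform(a=16, b=25).

To find P(16.23 < X ≤ 23.17), we use:
P(16.23 < X ≤ 23.17) = P(X ≤ 23.17) - P(X ≤ 16.23)
                 = F(23.17) - F(16.23)
                 = 0.796667 - 0.025556
                 = 0.771111

So there's approximately a 77.1% chance that X falls in this range.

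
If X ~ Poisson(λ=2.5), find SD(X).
1.5811

We have X ~ Poisson(λ=2.5).

For a Poisson distribution with λ=2.5:
σ = √Var(X) = 1.5811

The standard deviation is the square root of the variance.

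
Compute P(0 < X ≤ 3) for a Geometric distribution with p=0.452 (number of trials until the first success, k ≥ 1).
0.835433

We have X ~ Geometric(p=0.452) (number of trials until the first success, k ≥ 1).

To find P(0 < X ≤ 3), we use:
P(0 < X ≤ 3) = P(X ≤ 3) - P(X ≤ 0)
                 = F(3) - F(0)
                 = 0.835433 - 0.000000
                 = 0.835433

So there's approximately a 83.5% chance that X falls in this range.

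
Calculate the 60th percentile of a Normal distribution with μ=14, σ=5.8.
15.4694

We have X ~ Normal(μ=14, σ=5.8).

We want to find x such that P(X ≤ x) = 0.6.

This is the 60th percentile, which means 60% of values fall below this point.

Using the inverse CDF (quantile function):
x = F⁻¹(0.6) = 15.4694

Verification: P(X ≤ 15.4694) = 0.6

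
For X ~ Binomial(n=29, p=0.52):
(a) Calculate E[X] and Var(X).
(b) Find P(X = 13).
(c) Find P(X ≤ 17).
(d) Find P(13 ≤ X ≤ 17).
(a) E[X] = 15.0800, Var(X) = 7.2384
(b) P(X = 13) = 0.109532
(c) P(X ≤ 17) = 0.815505
(d) P(13 ≤ X ≤ 17) = 0.646685

We have X ~ Binomial(n=29, p=0.52).

(a) Moments:
E[X] = 15.0800
Var(X) = 7.2384
σ = √Var(X) = 2.6904

(b) Point probability using PMF:
P(X = 13) = 0.109532

(c) Cumulative probability using CDF:
P(X ≤ 17) = F(17) = 0.815505

(d) Range probability:
P(13 ≤ X ≤ 17) = P(X ≤ 17) - P(X ≤ 12)
                   = F(17) - F(12)
                   = 0.815505 - 0.168821
                   = 0.646685

This means approximately 64.7% of outcomes fall in the interval [13, 17].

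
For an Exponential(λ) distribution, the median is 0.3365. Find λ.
λ = 2.0599

For X ~ Exponential(λ), the CDF is F(x) = 1 - e^(-λx).
The median m satisfies F(m) = 0.5:
1 - e^(-λm) = 0.5
e^(-λm) = 0.5
λm = ln(2)
m = ln(2) / λ

Given m = 0.3365:
λ = ln(2) / 0.3365 = 0.693147 / 0.3365 = 2.0599

Verification: ln(2) / 2.0599 = 0.3365 ✓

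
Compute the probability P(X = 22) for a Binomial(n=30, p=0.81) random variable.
0.096399

We have X ~ Binomial(n=30, p=0.81).

For a Binomial distribution, the PMF gives us the probability of each outcome.

Using the PMF formula:
P(X = 22) = 0.096399

Rounded to 4 decimal places: 0.0964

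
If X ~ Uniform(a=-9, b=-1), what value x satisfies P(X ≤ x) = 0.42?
-5.6400

We have X ~ Uniform(a=-9, b=-1).

We want to find x such that P(X ≤ x) = 0.42.

This is the 42nd percentile, which means 42% of values fall below this point.

Using the inverse CDF (quantile function):
x = F⁻¹(0.42) = -5.6400

Verification: P(X ≤ -5.6400) = 0.42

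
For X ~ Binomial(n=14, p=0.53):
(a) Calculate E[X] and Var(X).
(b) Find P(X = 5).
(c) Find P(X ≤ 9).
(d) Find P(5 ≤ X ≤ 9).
(a) E[X] = 7.4200, Var(X) = 3.4874
(b) P(X = 5) = 0.093697
(c) P(X ≤ 9) = 0.867820
(d) P(5 ≤ X ≤ 9) = 0.809477

We have X ~ Binomial(n=14, p=0.53).

(a) Moments:
E[X] = 7.4200
Var(X) = 3.4874
σ = √Var(X) = 1.8675

(b) Point probability using PMF:
P(X = 5) = 0.093697

(c) Cumulative probability using CDF:
P(X ≤ 9) = F(9) = 0.867820

(d) Range probability:
P(5 ≤ X ≤ 9) = P(X ≤ 9) - P(X ≤ 4)
                   = F(9) - F(4)
                   = 0.867820 - 0.058343
                   = 0.809477

This means approximately 80.9% of outcomes fall in the interval [5, 9].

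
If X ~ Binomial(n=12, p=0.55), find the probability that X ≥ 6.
0.739315

We have X ~ Binomial(n=12, p=0.55).

For discrete distributions, P(X ≥ 6) = 1 - P(X ≤ 5).

P(X ≤ 5) = 0.260685
P(X ≥ 6) = 1 - 0.260685 = 0.739315

So there's approximately a 73.9% chance that X is at least 6.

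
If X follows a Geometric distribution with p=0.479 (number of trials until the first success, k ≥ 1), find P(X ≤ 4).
0.926320

We have X ~ Geometric(p=0.479) (number of trials until the first success, k ≥ 1).

The CDF gives us P(X ≤ k).

Using the CDF:
P(X ≤ 4) = 0.926320

This means there's approximately a 92.6% chance that X is at most 4.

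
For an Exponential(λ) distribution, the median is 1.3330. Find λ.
λ = 0.5200

For X ~ Exponential(λ), the CDF is F(x) = 1 - e^(-λx).
The median m satisfies F(m) = 0.5:
1 - e^(-λm) = 0.5
e^(-λm) = 0.5
λm = ln(2)
m = ln(2) / λ

Given m = 1.3330:
λ = ln(2) / 1.3330 = 0.693147 / 1.3330 = 0.5200

Verification: ln(2) / 0.5200 = 1.3330 ✓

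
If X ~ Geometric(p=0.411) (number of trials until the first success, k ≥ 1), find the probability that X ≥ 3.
0.346921

We have X ~ Geometric(p=0.411) (number of trials until the first success, k ≥ 1).

For discrete distributions, P(X ≥ 3) = 1 - P(X ≤ 2).

P(X ≤ 2) = 0.653079
P(X ≥ 3) = 1 - 0.653079 = 0.346921

So there's approximately a 34.7% chance that X is at least 3.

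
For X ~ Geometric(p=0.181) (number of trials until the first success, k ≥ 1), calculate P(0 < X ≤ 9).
0.834211

We have X ~ Geometric(p=0.181) (number of trials until the first success, k ≥ 1).

To find P(0 < X ≤ 9), we use:
P(0 < X ≤ 9) = P(X ≤ 9) - P(X ≤ 0)
                 = F(9) - F(0)
                 = 0.834211 - 0.000000
                 = 0.834211

So there's approximately a 83.4% chance that X falls in this range.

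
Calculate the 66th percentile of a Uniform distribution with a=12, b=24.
19.9200

We have X ~ Uniform(a=12, b=24).

We want to find x such that P(X ≤ x) = 0.66.

This is the 66th percentile, which means 66% of values fall below this point.

Using the inverse CDF (quantile function):
x = F⁻¹(0.66) = 19.9200

Verification: P(X ≤ 19.9200) = 0.66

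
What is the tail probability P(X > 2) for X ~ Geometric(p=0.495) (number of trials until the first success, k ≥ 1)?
0.255025

We have X ~ Geometric(p=0.495) (number of trials until the first success, k ≥ 1).

P(X > 2) = 1 - P(X ≤ 2)
                = 1 - F(2)
                = 1 - 0.744975
                = 0.255025

So there's approximately a 25.5% chance that X exceeds 2.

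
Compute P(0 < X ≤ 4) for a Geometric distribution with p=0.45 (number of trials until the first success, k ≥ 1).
0.908494

We have X ~ Geometric(p=0.45) (number of trials until the first success, k ≥ 1).

To find P(0 < X ≤ 4), we use:
P(0 < X ≤ 4) = P(X ≤ 4) - P(X ≤ 0)
                 = F(4) - F(0)
                 = 0.908494 - 0.000000
                 = 0.908494

So there's approximately a 90.8% chance that X falls in this range.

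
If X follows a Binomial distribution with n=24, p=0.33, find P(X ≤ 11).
0.936931

We have X ~ Binomial(n=24, p=0.33).

The CDF gives us P(X ≤ k).

Using the CDF:
P(X ≤ 11) = 0.936931

This means there's approximately a 93.7% chance that X is at most 11.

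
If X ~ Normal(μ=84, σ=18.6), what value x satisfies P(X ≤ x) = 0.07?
56.5503

We have X ~ Normal(μ=84, σ=18.6).

We want to find x such that P(X ≤ x) = 0.07.

This is the 7th percentile, which means 7% of values fall below this point.

Using the inverse CDF (quantile function):
x = F⁻¹(0.07) = 56.5503

Verification: P(X ≤ 56.5503) = 0.07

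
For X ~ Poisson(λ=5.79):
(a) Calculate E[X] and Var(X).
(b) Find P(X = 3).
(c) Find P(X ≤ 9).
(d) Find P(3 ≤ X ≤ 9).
(a) E[X] = 5.7900, Var(X) = 5.7900
(b) P(X = 3) = 0.098928
(c) P(X ≤ 9) = 0.929774
(d) P(3 ≤ X ≤ 9) = 0.857752

We have X ~ Poisson(λ=5.79).

(a) Moments:
E[X] = 5.7900
Var(X) = 5.7900
σ = √Var(X) = 2.4062

(b) Point probability using PMF:
P(X = 3) = 0.098928

(c) Cumulative probability using CDF:
P(X ≤ 9) = F(9) = 0.929774

(d) Range probability:
P(3 ≤ X ≤ 9) = P(X ≤ 9) - P(X ≤ 2)
                   = F(9) - F(2)
                   = 0.929774 - 0.072022
                   = 0.857752

This means approximately 85.8% of outcomes fall in the interval [3, 9].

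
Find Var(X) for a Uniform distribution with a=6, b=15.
6.7500

We have X ~ Uniform(a=6, b=15).

For a Uniform distribution with a=6, b=15:
Var(X) = 6.7500

The variance measures the spread of the distribution around the mean.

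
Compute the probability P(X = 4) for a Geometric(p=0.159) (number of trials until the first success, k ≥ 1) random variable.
0.094577

We have X ~ Geometric(p=0.159) (number of trials until the first success, k ≥ 1).

For a Geometric distribution, the PMF gives us the probability of each outcome.

Using the PMF formula:
P(X = 4) = 0.094577

Rounded to 4 decimal places: 0.0946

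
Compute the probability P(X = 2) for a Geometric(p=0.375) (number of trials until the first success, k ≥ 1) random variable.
0.234375

We have X ~ Geometric(p=0.375) (number of trials until the first success, k ≥ 1).

For a Geometric distribution, the PMF gives us the probability of each outcome.

Using the PMF formula:
P(X = 2) = 0.234375

Rounded to 4 decimal places: 0.2344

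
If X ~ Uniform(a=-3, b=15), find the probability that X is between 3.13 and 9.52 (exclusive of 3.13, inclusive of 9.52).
0.355000

We have X ~ Uniform(a=-3, b=15).

To find P(3.13 < X ≤ 9.52), we use:
P(3.13 < X ≤ 9.52) = P(X ≤ 9.52) - P(X ≤ 3.13)
                 = F(9.52) - F(3.13)
                 = 0.695556 - 0.340556
                 = 0.355000

So there's approximately a 35.5% chance that X falls in this range.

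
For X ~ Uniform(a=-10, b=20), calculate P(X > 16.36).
0.121333

We have X ~ Uniform(a=-10, b=20).

P(X > 16.36) = 1 - P(X ≤ 16.36)
                = 1 - F(16.36)
                = 1 - 0.878667
                = 0.121333

So there's approximately a 12.1% chance that X exceeds 16.36.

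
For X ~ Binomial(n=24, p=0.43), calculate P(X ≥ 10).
0.628636

We have X ~ Binomial(n=24, p=0.43).

For discrete distributions, P(X ≥ 10) = 1 - P(X ≤ 9).

P(X ≤ 9) = 0.371364
P(X ≥ 10) = 1 - 0.371364 = 0.628636

So there's approximately a 62.9% chance that X is at least 10.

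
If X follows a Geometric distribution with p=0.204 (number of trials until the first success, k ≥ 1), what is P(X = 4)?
0.102889

We have X ~ Geometric(p=0.204) (number of trials until the first success, k ≥ 1).

For a Geometric distribution, the PMF gives us the probability of each outcome.

Using the PMF formula:
P(X = 4) = 0.102889

Rounded to 4 decimal places: 0.1029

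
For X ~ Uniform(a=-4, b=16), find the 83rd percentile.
12.6000

We have X ~ Uniform(a=-4, b=16).

We want to find x such that P(X ≤ x) = 0.83.

This is the 83rd percentile, which means 83% of values fall below this point.

Using the inverse CDF (quantile function):
x = F⁻¹(0.83) = 12.6000

Verification: P(X ≤ 12.6000) = 0.83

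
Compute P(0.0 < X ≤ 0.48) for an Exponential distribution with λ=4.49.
0.884120

We have X ~ Exponential(λ=4.49).

To find P(0.0 < X ≤ 0.48), we use:
P(0.0 < X ≤ 0.48) = P(X ≤ 0.48) - P(X ≤ 0.0)
                 = F(0.48) - F(0.0)
                 = 0.884120 - 0.000000
                 = 0.884120

So there's approximately a 88.4% chance that X falls in this range.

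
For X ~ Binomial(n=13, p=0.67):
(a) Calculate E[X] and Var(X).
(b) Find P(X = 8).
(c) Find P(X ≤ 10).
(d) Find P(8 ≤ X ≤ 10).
(a) E[X] = 8.7100, Var(X) = 2.8743
(b) P(X = 8) = 0.204525
(c) P(X ≤ 10) = 0.855674
(d) P(8 ≤ X ≤ 10) = 0.622569

We have X ~ Binomial(n=13, p=0.67).

(a) Moments:
E[X] = 8.7100
Var(X) = 2.8743
σ = √Var(X) = 1.6954

(b) Point probability using PMF:
P(X = 8) = 0.204525

(c) Cumulative probability using CDF:
P(X ≤ 10) = F(10) = 0.855674

(d) Range probability:
P(8 ≤ X ≤ 10) = P(X ≤ 10) - P(X ≤ 7)
                   = F(10) - F(7)
                   = 0.855674 - 0.233105
                   = 0.622569

This means approximately 62.3% of outcomes fall in the interval [8, 10].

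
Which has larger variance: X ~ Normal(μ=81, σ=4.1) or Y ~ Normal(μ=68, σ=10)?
Y has larger variance (100.0000 > 16.8100)

Compute the variance for each distribution:

X ~ Normal(μ=81, σ=4.1):
Var(X) = 16.8100

Y ~ Normal(μ=68, σ=10):
Var(Y) = 100.0000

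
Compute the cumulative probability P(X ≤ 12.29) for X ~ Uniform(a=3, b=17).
0.663571

We have X ~ Uniform(a=3, b=17).

The CDF gives us P(X ≤ k).

Using the CDF:
P(X ≤ 12.29) = 0.663571

This means there's approximately a 66.4% chance that X is at most 12.29.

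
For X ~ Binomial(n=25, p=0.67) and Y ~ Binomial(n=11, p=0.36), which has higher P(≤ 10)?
Y has higher probability (P(Y ≤ 10) = 1.0000 > P(X ≤ 10) = 0.0050)

Compute P(≤ 10) for each distribution:

X ~ Binomial(n=25, p=0.67):
P(X ≤ 10) = 0.0050

Y ~ Binomial(n=11, p=0.36):
P(Y ≤ 10) = 1.0000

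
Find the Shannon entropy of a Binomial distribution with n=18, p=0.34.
2.1142 nats

We have X ~ Binomial(n=18, p=0.34).

The Shannon entropy measures the uncertainty or information content of the distribution.

For a Binomial distribution with n=18, p=0.34:
H(X) = 2.1142 nats

(In bits, this would be 3.0501 bits.)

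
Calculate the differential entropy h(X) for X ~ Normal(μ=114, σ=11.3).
3.8437 nats

We have X ~ Normal(μ=114, σ=11.3).

The differential entropy measures the uncertainty or information content of the distribution.

For a Normal distribution with μ=114, σ=11.3:
h(X) = 3.8437 nats

(In bits, this would be 5.5453 bits.)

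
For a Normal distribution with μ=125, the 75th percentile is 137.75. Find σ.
σ = 18.9032

For X ~ Normal(μ, σ), the p-th percentile satisfies x = μ + z_p × σ,
where z_p = Φ⁻¹(p) is the standard normal quantile.

Step 1: z_{0.75} = Φ⁻¹(0.75) = 0.6745

Step 2: Solve for σ:
137.75 = 125 + 0.6745 × σ
σ = (137.75 - 125) / 0.6745
σ = 12.75 / 0.6745
σ = 18.9032

Verification: μ + z × σ = 125 + 0.6745 × 18.9032 = 137.75 ✓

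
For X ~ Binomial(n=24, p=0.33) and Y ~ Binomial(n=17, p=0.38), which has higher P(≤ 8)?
Y has higher probability (P(Y ≤ 8) = 0.8459 > P(X ≤ 8) = 0.6081)

Compute P(≤ 8) for each distribution:

X ~ Binomial(n=24, p=0.33):
P(X ≤ 8) = 0.6081

Y ~ Binomial(n=17, p=0.38):
P(Y ≤ 8) = 0.8459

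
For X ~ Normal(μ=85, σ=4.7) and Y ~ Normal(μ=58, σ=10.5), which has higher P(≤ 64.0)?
Y has higher probability (P(Y ≤ 64.0) = 0.7161 > P(X ≤ 64.0) = 0.0000)

Compute P(≤ 64.0) for each distribution:

X ~ Normal(μ=85, σ=4.7):
P(X ≤ 64.0) = 0.0000

Y ~ Normal(μ=58, σ=10.5):
P(Y ≤ 64.0) = 0.7161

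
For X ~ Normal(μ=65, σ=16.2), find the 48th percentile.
64.1875

We have X ~ Normal(μ=65, σ=16.2).

We want to find x such that P(X ≤ x) = 0.48.

This is the 48th percentile, which means 48% of values fall below this point.

Using the inverse CDF (quantile function):
x = F⁻¹(0.48) = 64.1875

Verification: P(X ≤ 64.1875) = 0.48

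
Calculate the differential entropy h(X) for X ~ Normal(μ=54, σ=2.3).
2.2518 nats

We have X ~ Normal(μ=54, σ=2.3).

The differential entropy measures the uncertainty or information content of the distribution.

For a Normal distribution with μ=54, σ=2.3:
h(X) = 2.2518 nats

(In bits, this would be 3.2487 bits.)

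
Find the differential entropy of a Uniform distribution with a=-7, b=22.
3.3673 nats

We have X ~ Uniform(a=-7, b=22).

The differential entropy measures the uncertainty or information content of the distribution.

For a Uniform distribution with a=-7, b=22:
h(X) = 3.3673 nats

(In bits, this would be 4.8580 bits.)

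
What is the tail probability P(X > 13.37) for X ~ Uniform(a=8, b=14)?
0.105000

We have X ~ Uniform(a=8, b=14).

P(X > 13.37) = 1 - P(X ≤ 13.37)
                = 1 - F(13.37)
                = 1 - 0.895000
                = 0.105000

So there's approximately a 10.5% chance that X exceeds 13.37.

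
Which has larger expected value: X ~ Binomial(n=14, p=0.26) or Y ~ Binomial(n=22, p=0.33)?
Y has larger mean (7.2600 > 3.6400)

Compute the expected value for each distribution:

X ~ Binomial(n=14, p=0.26):
E[X] = 3.6400

Y ~ Binomial(n=22, p=0.33):
E[Y] = 7.2600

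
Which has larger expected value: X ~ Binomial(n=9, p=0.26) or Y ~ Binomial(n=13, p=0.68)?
Y has larger mean (8.8400 > 2.3400)

Compute the expected value for each distribution:

X ~ Binomial(n=9, p=0.26):
E[X] = 2.3400

Y ~ Binomial(n=13, p=0.68):
E[Y] = 8.8400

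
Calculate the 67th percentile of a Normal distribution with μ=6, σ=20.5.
15.0182

We have X ~ Normal(μ=6, σ=20.5).

We want to find x such that P(X ≤ x) = 0.67.

This is the 67th percentile, which means 67% of values fall below this point.

Using the inverse CDF (quantile function):
x = F⁻¹(0.67) = 15.0182

Verification: P(X ≤ 15.0182) = 0.67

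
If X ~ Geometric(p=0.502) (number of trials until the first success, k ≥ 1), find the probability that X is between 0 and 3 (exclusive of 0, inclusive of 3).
0.876494

We have X ~ Geometric(p=0.502) (number of trials until the first success, k ≥ 1).

To find P(0 < X ≤ 3), we use:
P(0 < X ≤ 3) = P(X ≤ 3) - P(X ≤ 0)
                 = F(3) - F(0)
                 = 0.876494 - 0.000000
                 = 0.876494

So there's approximately a 87.6% chance that X falls in this range.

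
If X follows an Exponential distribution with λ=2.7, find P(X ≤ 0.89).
0.909554

We have X ~ Exponential(λ=2.7).

The CDF gives us P(X ≤ k).

Using the CDF:
P(X ≤ 0.89) = 0.909554

This means there's approximately a 91.0% chance that X is at most 0.89.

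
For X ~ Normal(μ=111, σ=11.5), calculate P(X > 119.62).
0.226758

We have X ~ Normal(μ=111, σ=11.5).

P(X > 119.62) = 1 - P(X ≤ 119.62)
                = 1 - F(119.62)
                = 1 - 0.773242
                = 0.226758

So there's approximately a 22.7% chance that X exceeds 119.62.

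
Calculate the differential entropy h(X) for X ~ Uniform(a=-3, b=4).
1.9459 nats

We have X ~ Uniform(a=-3, b=4).

The differential entropy measures the uncertainty or information content of the distribution.

For a Uniform distribution with a=-3, b=4:
h(X) = 1.9459 nats

(In bits, this would be 2.8074 bits.)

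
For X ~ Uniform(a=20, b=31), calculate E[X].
25.5000

We have X ~ Uniform(a=20, b=31).

For a Uniform distribution with a=20, b=31:
E[X] = 25.5000

This is the expected (average) value of X.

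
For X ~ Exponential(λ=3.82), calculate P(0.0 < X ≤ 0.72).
0.936098

We have X ~ Exponential(λ=3.82).

To find P(0.0 < X ≤ 0.72), we use:
P(0.0 < X ≤ 0.72) = P(X ≤ 0.72) - P(X ≤ 0.0)
                 = F(0.72) - F(0.0)
                 = 0.936098 - 0.000000
                 = 0.936098

So there's approximately a 93.6% chance that X falls in this range.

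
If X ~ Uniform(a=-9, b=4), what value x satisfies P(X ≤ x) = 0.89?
2.5700

We have X ~ Uniform(a=-9, b=4).

We want to find x such that P(X ≤ x) = 0.89.

This is the 89th percentile, which means 89% of values fall below this point.

Using the inverse CDF (quantile function):
x = F⁻¹(0.89) = 2.5700

Verification: P(X ≤ 2.5700) = 0.89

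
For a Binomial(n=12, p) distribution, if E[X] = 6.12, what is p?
p = 0.51

For a Binomial(n, p) distribution:
E[X] = n × p

Given n = 12 and E[X] = 6.12:
6.12 = 12 × p
p = 6.12 / 12 = 0.51

Verification: Binomial(12, 0.51) has E[X] = 6.12 ✓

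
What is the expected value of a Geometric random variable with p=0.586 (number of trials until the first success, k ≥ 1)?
1.7065

We have X ~ Geometric(p=0.586) (number of trials until the first success, k ≥ 1).

For a Geometric distribution with p=0.586 (number of trials until the first success, k ≥ 1):
E[X] = 1.7065

This is the expected (average) value of X.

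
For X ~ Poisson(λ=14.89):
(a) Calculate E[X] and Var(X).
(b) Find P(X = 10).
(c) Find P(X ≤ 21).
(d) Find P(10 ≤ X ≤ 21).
(a) E[X] = 14.8900, Var(X) = 14.8900
(b) P(X = 10) = 0.050413
(c) P(X ≤ 21) = 0.950107
(d) P(10 ≤ X ≤ 21) = 0.876609

We have X ~ Poisson(λ=14.89).

(a) Moments:
E[X] = 14.8900
Var(X) = 14.8900
σ = √Var(X) = 3.8588

(b) Point probability using PMF:
P(X = 10) = 0.050413

(c) Cumulative probability using CDF:
P(X ≤ 21) = F(21) = 0.950107

(d) Range probability:
P(10 ≤ X ≤ 21) = P(X ≤ 21) - P(X ≤ 9)
                   = F(21) - F(9)
                   = 0.950107 - 0.073498
                   = 0.876609

This means approximately 87.7% of outcomes fall in the interval [10, 21].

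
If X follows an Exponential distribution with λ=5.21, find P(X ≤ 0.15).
0.542281

We have X ~ Exponential(λ=5.21).

The CDF gives us P(X ≤ k).

Using the CDF:
P(X ≤ 0.15) = 0.542281

This means there's approximately a 54.2% chance that X is at most 0.15.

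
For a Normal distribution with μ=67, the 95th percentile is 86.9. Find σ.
σ = 12.0983

For X ~ Normal(μ, σ), the p-th percentile satisfies x = μ + z_p × σ,
where z_p = Φ⁻¹(p) is the standard normal quantile.

Step 1: z_{0.95} = Φ⁻¹(0.95) = 1.6449

Step 2: Solve for σ:
86.9 = 67 + 1.6449 × σ
σ = (86.9 - 67) / 1.6449
σ = 19.90 / 1.6449
σ = 12.0983

Verification: μ + z × σ = 67 + 1.6449 × 12.0983 = 86.90 ✓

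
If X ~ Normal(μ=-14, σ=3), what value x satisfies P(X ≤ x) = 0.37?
-14.9956

We have X ~ Normal(μ=-14, σ=3).

We want to find x such that P(X ≤ x) = 0.37.

This is the 37th percentile, which means 37% of values fall below this point.

Using the inverse CDF (quantile function):
x = F⁻¹(0.37) = -14.9956

Verification: P(X ≤ -14.9956) = 0.37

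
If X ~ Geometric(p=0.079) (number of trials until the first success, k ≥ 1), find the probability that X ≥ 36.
0.056116

We have X ~ Geometric(p=0.079) (number of trials until the first success, k ≥ 1).

For discrete distributions, P(X ≥ 36) = 1 - P(X ≤ 35).

P(X ≤ 35) = 0.943884
P(X ≥ 36) = 1 - 0.943884 = 0.056116

So there's approximately a 5.6% chance that X is at least 36.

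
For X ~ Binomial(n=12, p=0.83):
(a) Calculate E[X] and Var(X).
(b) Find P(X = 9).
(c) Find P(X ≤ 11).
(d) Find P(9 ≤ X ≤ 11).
(a) E[X] = 9.9600, Var(X) = 1.6932
(b) P(X = 9) = 0.202056
(c) P(X ≤ 11) = 0.893110
(d) P(9 ≤ X ≤ 11) = 0.760727

We have X ~ Binomial(n=12, p=0.83).

(a) Moments:
E[X] = 9.9600
Var(X) = 1.6932
σ = √Var(X) = 1.3012

(b) Point probability using PMF:
P(X = 9) = 0.202056

(c) Cumulative probability using CDF:
P(X ≤ 11) = F(11) = 0.893110

(d) Range probability:
P(9 ≤ X ≤ 11) = P(X ≤ 11) - P(X ≤ 8)
                   = F(11) - F(8)
                   = 0.893110 - 0.132383
                   = 0.760727

This means approximately 76.1% of outcomes fall in the interval [9, 11].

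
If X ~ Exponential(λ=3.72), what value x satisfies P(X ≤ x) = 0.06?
0.0166

We have X ~ Exponential(λ=3.72).

We want to find x such that P(X ≤ x) = 0.06.

This is the 6th percentile, which means 6% of values fall below this point.

Using the inverse CDF (quantile function):
x = F⁻¹(0.06) = 0.0166

Verification: P(X ≤ 0.0166) = 0.06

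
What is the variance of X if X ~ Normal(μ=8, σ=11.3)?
127.6900

We have X ~ Normal(μ=8, σ=11.3).

For a Normal distribution with μ=8, σ=11.3:
Var(X) = 127.6900

The variance measures the spread of the distribution around the mean.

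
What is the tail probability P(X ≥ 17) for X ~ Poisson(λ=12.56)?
0.134521

We have X ~ Poisson(λ=12.56).

For discrete distributions, P(X ≥ 17) = 1 - P(X ≤ 16).

P(X ≤ 16) = 0.865479
P(X ≥ 17) = 1 - 0.865479 = 0.134521

So there's approximately a 13.5% chance that X is at least 17.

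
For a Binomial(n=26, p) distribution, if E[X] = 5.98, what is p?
p = 0.23

For a Binomial(n, p) distribution:
E[X] = n × p

Given n = 26 and E[X] = 5.98:
5.98 = 26 × p
p = 5.98 / 26 = 0.23

Verification: Binomial(26, 0.23) has E[X] = 5.98 ✓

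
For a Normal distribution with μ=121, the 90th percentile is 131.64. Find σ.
σ = 8.3024

For X ~ Normal(μ, σ), the p-th percentile satisfies x = μ + z_p × σ,
where z_p = Φ⁻¹(p) is the standard normal quantile.

Step 1: z_{0.9} = Φ⁻¹(0.9) = 1.2816

Step 2: Solve for σ:
131.64 = 121 + 1.2816 × σ
σ = (131.64 - 121) / 1.2816
σ = 10.64 / 1.2816
σ = 8.3024

Verification: μ + z × σ = 121 + 1.2816 × 8.3024 = 131.64 ✓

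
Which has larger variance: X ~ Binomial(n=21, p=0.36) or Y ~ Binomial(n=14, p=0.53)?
X has larger variance (4.8384 > 3.4874)

Compute the variance for each distribution:

X ~ Binomial(n=21, p=0.36):
Var(X) = 4.8384

Y ~ Binomial(n=14, p=0.53):
Var(Y) = 3.4874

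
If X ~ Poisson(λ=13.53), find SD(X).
3.6783

We have X ~ Poisson(λ=13.53).

For a Poisson distribution with λ=13.53:
σ = √Var(X) = 3.6783

The standard deviation is the square root of the variance.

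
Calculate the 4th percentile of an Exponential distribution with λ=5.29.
0.0077

We have X ~ Exponential(λ=5.29).

We want to find x such that P(X ≤ x) = 0.04.

This is the 4th percentile, which means 4% of values fall below this point.

Using the inverse CDF (quantile function):
x = F⁻¹(0.04) = 0.0077

Verification: P(X ≤ 0.0077) = 0.04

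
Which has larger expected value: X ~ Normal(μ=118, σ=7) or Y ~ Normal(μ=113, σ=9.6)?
X has larger mean (118.0000 > 113.0000)

Compute the expected value for each distribution:

X ~ Normal(μ=118, σ=7):
E[X] = 118.0000

Y ~ Normal(μ=113, σ=9.6):
E[Y] = 113.0000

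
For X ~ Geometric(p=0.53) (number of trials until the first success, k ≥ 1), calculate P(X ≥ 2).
0.470000

We have X ~ Geometric(p=0.53) (number of trials until the first success, k ≥ 1).

For discrete distributions, P(X ≥ 2) = 1 - P(X ≤ 1).

P(X ≤ 1) = 0.530000
P(X ≥ 2) = 1 - 0.530000 = 0.470000

So there's approximately a 47.0% chance that X is at least 2.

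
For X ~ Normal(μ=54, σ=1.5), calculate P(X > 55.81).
0.113780

We have X ~ Normal(μ=54, σ=1.5).

P(X > 55.81) = 1 - P(X ≤ 55.81)
                = 1 - F(55.81)
                = 1 - 0.886220
                = 0.113780

So there's approximately a 11.4% chance that X exceeds 55.81.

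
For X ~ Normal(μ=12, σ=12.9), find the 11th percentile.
-3.8222

We have X ~ Normal(μ=12, σ=12.9).

We want to find x such that P(X ≤ x) = 0.11.

This is the 11th percentile, which means 11% of values fall below this point.

Using the inverse CDF (quantile function):
x = F⁻¹(0.11) = -3.8222

Verification: P(X ≤ -3.8222) = 0.11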